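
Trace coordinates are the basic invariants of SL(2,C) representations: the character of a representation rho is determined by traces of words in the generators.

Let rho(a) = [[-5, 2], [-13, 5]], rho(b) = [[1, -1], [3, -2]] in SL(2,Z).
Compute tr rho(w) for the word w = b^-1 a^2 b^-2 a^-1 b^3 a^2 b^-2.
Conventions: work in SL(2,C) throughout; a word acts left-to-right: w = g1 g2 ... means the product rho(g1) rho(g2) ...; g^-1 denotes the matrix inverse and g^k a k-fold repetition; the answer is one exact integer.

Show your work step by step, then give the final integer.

-4

rho(b^-1) = [[-2, 1], [-3, 1]]
... * rho(a) = [[-5, 2], [-13, 5]]  ->  [[-3, 1], [2, -1]]
... * rho(a) = [[-5, 2], [-13, 5]]  ->  [[2, -1], [3, -1]]
... * rho(b^-1) = [[-2, 1], [-3, 1]]  ->  [[-1, 1], [-3, 2]]
... * rho(b^-1) = [[-2, 1], [-3, 1]]  ->  [[-1, 0], [0, -1]]
... * rho(a^-1) = [[5, -2], [13, -5]]  ->  [[-5, 2], [-13, 5]]
... * rho(b) = [[1, -1], [3, -2]]  ->  [[1, 1], [2, 3]]
... * rho(b) = [[1, -1], [3, -2]]  ->  [[4, -3], [11, -8]]
... * rho(b) = [[1, -1], [3, -2]]  ->  [[-5, 2], [-13, 5]]
... * rho(a) = [[-5, 2], [-13, 5]]  ->  [[-1, 0], [0, -1]]
... * rho(a) = [[-5, 2], [-13, 5]]  ->  [[5, -2], [13, -5]]
... * rho(b^-1) = [[-2, 1], [-3, 1]]  ->  [[-4, 3], [-11, 8]]
... * rho(b^-1) = [[-2, 1], [-3, 1]]  ->  [[-1, -1], [-2, -3]]
tr = -1 + -3 = -4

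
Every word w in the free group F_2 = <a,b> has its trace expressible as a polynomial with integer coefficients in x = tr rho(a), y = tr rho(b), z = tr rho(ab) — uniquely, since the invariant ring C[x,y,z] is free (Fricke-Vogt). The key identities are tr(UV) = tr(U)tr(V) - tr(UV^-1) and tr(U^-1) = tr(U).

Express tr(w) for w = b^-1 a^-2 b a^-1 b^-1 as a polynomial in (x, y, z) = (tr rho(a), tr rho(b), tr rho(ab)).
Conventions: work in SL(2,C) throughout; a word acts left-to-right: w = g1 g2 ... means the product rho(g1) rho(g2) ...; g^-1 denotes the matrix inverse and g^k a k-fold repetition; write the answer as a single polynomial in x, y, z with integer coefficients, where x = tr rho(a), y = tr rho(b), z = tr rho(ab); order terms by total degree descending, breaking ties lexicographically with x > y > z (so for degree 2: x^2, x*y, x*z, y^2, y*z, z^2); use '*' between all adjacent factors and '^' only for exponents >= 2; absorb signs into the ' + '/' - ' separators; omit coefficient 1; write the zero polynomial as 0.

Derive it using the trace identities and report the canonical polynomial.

x^2*y^2*z - x^3*y - x*y^3 - x*y*z^2 + x^2*z + 3*x*y - z

and tr(b^-1) = tr(b) = y
and tr(b^-1 a) = tr(a)*tr(b) - tr(a b) = x*y - z
and tr(a^-1 b^-1) = tr(b^-1)*tr(a) - tr(b^-1 a) = z
and tr(b^-1 a^-2) = tr(a^-1 b^-1)*tr(a) - tr(a^-1 b^-1 a) = x*z - y
tr(a b a b) = tr(b a)*tr(b a) - tr(1) = z^2 - 2
and tr(b a b^-1 a) = tr(a b a)*tr(b) - tr(a b a b) = x*y*z - y^2 - z^2 + 2
next, tr(b^-1 a^-1 b a) = tr(b a b^-1)*tr(a) - tr(b a b^-1 a) = -x*y*z + x^2 + y^2 + z^2 - 2
next, tr(a^-1 b a b^-2) = tr(b^-1 a^-1 b a)*tr(b) - tr(b^-1 a^-1 b a b) = -x*y^2*z + x^2*y + y^3 + y*z^2 - 3*y
tr(b^-2 a^-2 b a) = tr(a^-1 b a b^-2)*tr(a) - tr(a^-1 b a b^-2 a) = -x^2*y^2*z + x^3*y + x*y^3 + x*y*z^2 - 4*x*y + z
tr(b^-1 a^-2 b a^-1 b^-1) = tr(b^-2 a^-2 b)*tr(a) - tr(b^-2 a^-2 b a) = x^2*y^2*z - x^3*y - x*y^3 - x*y*z^2 + x^2*z + 3*x*y - z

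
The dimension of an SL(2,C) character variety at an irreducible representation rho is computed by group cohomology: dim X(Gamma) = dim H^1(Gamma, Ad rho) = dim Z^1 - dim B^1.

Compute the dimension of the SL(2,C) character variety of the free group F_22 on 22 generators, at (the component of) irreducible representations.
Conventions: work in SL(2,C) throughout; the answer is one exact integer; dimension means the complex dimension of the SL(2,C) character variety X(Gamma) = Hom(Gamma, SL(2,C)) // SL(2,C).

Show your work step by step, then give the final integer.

Gamma = F_22 has 22 generators and no relators.
So Z^1 = (sl_2)^22 in full: dim Z^1 = 66.
At an irreducible rho the centralizer of the image in sl_2 is 0, so the coboundary map sl_2 -> Z^1 is injective: dim B^1 = 3.
Therefore dim X = 66 - 3 = 63.

63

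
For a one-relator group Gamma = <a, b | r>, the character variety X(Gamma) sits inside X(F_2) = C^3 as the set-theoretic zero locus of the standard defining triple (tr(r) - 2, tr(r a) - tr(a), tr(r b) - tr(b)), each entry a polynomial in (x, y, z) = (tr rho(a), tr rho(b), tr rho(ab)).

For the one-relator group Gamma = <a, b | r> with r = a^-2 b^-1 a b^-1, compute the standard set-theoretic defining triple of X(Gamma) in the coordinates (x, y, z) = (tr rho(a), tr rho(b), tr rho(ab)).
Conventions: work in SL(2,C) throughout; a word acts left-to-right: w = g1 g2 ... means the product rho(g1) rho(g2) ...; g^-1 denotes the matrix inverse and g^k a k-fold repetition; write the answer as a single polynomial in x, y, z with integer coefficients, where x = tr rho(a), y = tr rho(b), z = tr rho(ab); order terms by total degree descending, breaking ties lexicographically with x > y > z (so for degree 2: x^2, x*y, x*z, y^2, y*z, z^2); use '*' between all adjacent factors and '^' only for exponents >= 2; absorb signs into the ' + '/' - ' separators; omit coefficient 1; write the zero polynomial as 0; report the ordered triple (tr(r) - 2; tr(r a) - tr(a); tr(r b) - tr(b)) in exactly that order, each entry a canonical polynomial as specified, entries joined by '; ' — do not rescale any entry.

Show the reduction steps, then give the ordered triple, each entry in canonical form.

so tr(b^-1) = tr(b) = y
tr(a b a) = tr(a)*tr(b a) - tr(b) = x*z - y
tr(a b a b) = tr(b a)*tr(b a) - tr(1) = z^2 - 2
tr(b a b^-1 a) = tr(a b a)*tr(b) - tr(a b a b) = x*y*z - y^2 - z^2 + 2
tr(a b^-1 a^-1 b) = tr(b a b^-1)*tr(a) - tr(b a b^-1 a) = -x*y*z + x^2 + y^2 + z^2 - 2
tr(a^-1 b^-1 a b^-1) = tr(a b^-1 a^-1)*tr(b) - tr(a b^-1 a^-1 b) = x*y*z - x^2 - z^2 + 2
so tr(a b^-1) = tr(a)*tr(b) - tr(a b) = x*y - z
tr(b^-1 a b^-1) = tr(a b^-1)*tr(b) - tr(a) = x*y^2 - y*z - x
reduce: tr(a^-2 b^-1 a b^-1) = tr(a^-1 b^-1 a b^-1)*tr(a) - tr(a^-1 b^-1 a b^-1 a) = x^2*y*z - x^3 - x*y^2 - x*z^2 + y*z + 3*x
assemble the triple (tr(r) - 2; tr(r a) - x; tr(r b) - y)

x^2*y*z - x^3 - x*y^2 - x*z^2 + y*z + 3*x - 2; x*y*z - x^2 - z^2 - x + 2; -y + z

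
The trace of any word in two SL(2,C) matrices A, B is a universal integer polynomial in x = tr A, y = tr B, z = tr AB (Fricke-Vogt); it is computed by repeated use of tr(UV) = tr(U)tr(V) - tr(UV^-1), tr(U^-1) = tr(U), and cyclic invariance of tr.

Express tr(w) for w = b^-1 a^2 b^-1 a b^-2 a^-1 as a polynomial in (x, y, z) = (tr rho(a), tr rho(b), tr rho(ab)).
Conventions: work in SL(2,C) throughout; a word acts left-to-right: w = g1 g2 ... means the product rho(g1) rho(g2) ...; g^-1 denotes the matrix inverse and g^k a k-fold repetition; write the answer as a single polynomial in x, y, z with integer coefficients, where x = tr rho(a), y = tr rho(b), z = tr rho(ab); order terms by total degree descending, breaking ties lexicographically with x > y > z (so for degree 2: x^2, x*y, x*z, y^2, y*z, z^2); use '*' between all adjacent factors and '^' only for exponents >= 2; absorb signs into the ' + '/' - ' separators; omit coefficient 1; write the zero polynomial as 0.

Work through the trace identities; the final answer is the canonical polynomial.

x^3*y^3*z - x^4*y^2 - 2*x^2*y^2*z^2 + x^3*y*z - x*y^3*z + x*y*z^3 + 2*x^2*y^2 + y^2*z^2 - 2*x*y*z + x^2 - 2

reduce: trace(a^2) = trace(a) * trace(a) - trace(1) = x^2 - 2
trace(a^3) = trace(a) * trace(a^2) - trace(a) = x^3 - 3*x
so trace(b a^2) = trace(a) * trace(b a) - trace(b) = x*z - y
so trace(a^3 b) = trace(a) * trace(b a^2) - trace(b a) = x^2*z - x*y - z
trace(a b^-1 a^2) = trace(a^3) * trace(b) - trace(a^3 b) = x^3*y - x^2*z - 2*x*y + z
so trace(b a b a) = trace(b a) * trace(b a) - trace(1) = z^2 - 2
trace(b a b) = trace(b) * trace(a b) - trace(a) = y*z - x
reduce: trace(a^2 b a b) = trace(a) * trace(b a b a) - trace(b a b) = x*z^2 - y*z - x
trace(a b^-1 a^2 b) = trace(a^2 b a) * trace(b) - trace(a^2 b a b) = x^2*y*z - x*y^2 - x*z^2 + x
reduce: trace(b^-1 a^2 b^-1 a) = trace(a b^-1 a^2) * trace(b) - trace(a b^-1 a^2 b) = x^3*y^2 - 2*x^2*y*z - x*y^2 + x*z^2 + y*z - x
so trace(a^2 b^-1 a b^-2) = trace(b^-1 a^2 b^-1 a) * trace(b) - trace(b^-1 a^2 b^-1 a b) = x^3*y^3 - 2*x^2*y^2*z - x^3*y - x*y^3 + x*y*z^2 + x^2*z + y^2*z + x*y - z
reduce: trace(b^-1 a^2 b^-1 a b^-2) = trace(a^2 b^-1 a b^-2) * trace(b) - trace(a^2 b^-1 a b^-1) = x^3*y^4 - 2*x^2*y^3*z - 2*x^3*y^2 - x*y^4 + x*y^2*z^2 + 3*x^2*y*z + y^3*z + 2*x*y^2 - x*z^2 - 2*y*z + x
so trace(a^4) = trace(a) * trace(a^3) - trace(a^2) = x^4 - 4*x^2 + 2
reduce: trace(a^4 b) = trace(a) * trace(a b a^2) - trace(a b a) = x^3*z - x^2*y - 2*x*z + y
trace(a^3 b^-1 a) = trace(a^4) * trace(b) - trace(a^4 b) = x^4*y - x^3*z - 3*x^2*y + 2*x*z + y
so trace(a b a^3 b) = trace(a) * trace(a b a b a) - trace(a b a b) = x^2*z^2 - x*y*z - x^2 - z^2 + 2
trace(a^3 b^-1 a b) = trace(a b a^3) * trace(b) - trace(a b a^3 b) = x^3*y*z - x^2*y^2 - x^2*z^2 - x*y*z + x^2 + y^2 + z^2 - 2
trace(a b^-1 a b^-1 a^2) = trace(a^3 b^-1 a) * trace(b) - trace(a^3 b^-1 a b) = x^4*y^2 - 2*x^3*y*z - 2*x^2*y^2 + x^2*z^2 + 3*x*y*z - x^2 - z^2 + 2
trace(a^2 b a b^-1 a) = trace(a^3 b a) * trace(b) - trace(a^3 b a b) = x^3*y*z - x^2*y^2 - x^2*z^2 - x*y*z + x^2 + y^2 + z^2 - 2
trace(b a^2 b) = trace(b) * trace(a^2 b) - trace(a^2) = x*y*z - x^2 - y^2 + 2
trace(a b a^2 b a) = trace(a) * trace(b a^2 b a) - trace(b a^2 b) = x^2*z^2 - 2*x*y*z + y^2 - 2
trace(b a b a b a) = trace(a b a b) * trace(a b) - trace(b a) = z^3 - 3*z
trace(b a b a b) = trace(b) * trace(a b a b) - trace(a b a) = y*z^2 - x*z - y
reduce: trace(a b a^2 b a b) = trace(a) * trace(b a b a b a) - trace(b a b a b) = x*z^3 - y*z^2 - 2*x*z + y
so trace(a^2 b a b^-1 a b) = trace(a b a^2 b a) * trace(b) - trace(a b a^2 b a b) = x^2*y*z^2 - 2*x*y^2*z - x*z^3 + y^3 + y*z^2 + 2*x*z - 3*y
so trace(a b^-1 a b^-1 a^2 b) = trace(a^2 b a b^-1 a) * trace(b) - trace(a^2 b a b^-1 a b) = x^3*y^2*z - x^2*y^3 - 2*x^2*y*z^2 + x*y^2*z + x*z^3 + x^2*y - 2*x*z + y
so trace(b^-1 a b^-1 a^2 b^-1 a) = trace(a b^-1 a b^-1 a^2) * trace(b) - trace(a b^-1 a b^-1 a^2 b) = x^4*y^3 - 3*x^3*y^2*z - x^2*y^3 + 3*x^2*y*z^2 + 2*x*y^2*z - x*z^3 - 2*x^2*y - y*z^2 + 2*x*z + y
trace(a^2 b^-1 a^2 b) = trace(a^2 b a^2) * trace(b) - trace(a^2 b a^2 b) = x^3*y*z - x^2*y^2 - x^2*z^2 + 2
trace(a b^-1 a^2 b^-1 a) = trace(a^2 b^-1 a^2) * trace(b) - trace(a^2 b^-1 a^2 b) = x^4*y^2 - 2*x^3*y*z - 2*x^2*y^2 + x^2*z^2 + 2*x*y*z + y^2 - 2
reduce: trace(b^-1 a^2 b^-1 a b^-2 a) = trace(b^-1 a b^-1 a^2 b^-1 a) * trace(b) - trace(b^-1 a b^-1 a^2 b^-1 a b) = x^4*y^4 - 3*x^3*y^3*z - x^4*y^2 - x^2*y^4 + 3*x^2*y^2*z^2 + 2*x^3*y*z + 2*x*y^3*z - x*y*z^3 - x^2*z^2 - y^2*z^2 + 2
so trace(b^-1 a^2 b^-1 a b^-2 a^-1) = trace(b^-1 a^2 b^-1 a b^-2) * trace(a) - trace(b^-1 a^2 b^-1 a b^-2 a) = x^3*y^3*z - x^4*y^2 - 2*x^2*y^2*z^2 + x^3*y*z - x*y^3*z + x*y*z^3 + 2*x^2*y^2 + y^2*z^2 - 2*x*y*z + x^2 - 2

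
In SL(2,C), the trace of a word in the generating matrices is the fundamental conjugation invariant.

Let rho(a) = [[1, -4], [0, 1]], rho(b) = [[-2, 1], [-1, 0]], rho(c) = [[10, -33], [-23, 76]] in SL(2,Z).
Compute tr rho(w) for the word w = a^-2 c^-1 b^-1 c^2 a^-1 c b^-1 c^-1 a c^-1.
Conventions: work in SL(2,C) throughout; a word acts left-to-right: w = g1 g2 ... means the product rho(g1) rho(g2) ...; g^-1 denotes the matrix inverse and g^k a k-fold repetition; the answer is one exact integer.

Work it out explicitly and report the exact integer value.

-4875206158

rho(a^-1) = [[1, 4], [0, 1]]
... * rho(a^-1) = [[1, 4], [0, 1]]  ->  [[1, 8], [0, 1]]
... * rho(c^-1) = [[76, 33], [23, 10]]  ->  [[260, 113], [23, 10]]
... * rho(b^-1) = [[0, -1], [1, -2]]  ->  [[113, -486], [10, -43]]
... * rho(c) = [[10, -33], [-23, 76]]  ->  [[12308, -40665], [1089, -3598]]
... * rho(c) = [[10, -33], [-23, 76]]  ->  [[1058375, -3496704], [93644, -309385]]
... * rho(a^-1) = [[1, 4], [0, 1]]  ->  [[1058375, 736796], [93644, 65191]]
... * rho(c) = [[10, -33], [-23, 76]]  ->  [[-6362558, 21070121], [-562953, 1864264]]
... * rho(b^-1) = [[0, -1], [1, -2]]  ->  [[21070121, -35777684], [1864264, -3165575]]
... * rho(c^-1) = [[76, 33], [23, 10]]  ->  [[778442464, 337537153], [68875839, 29864962]]
... * rho(a) = [[1, -4], [0, 1]]  ->  [[778442464, -2776232703], [68875839, -245638394]]
... * rho(c^-1) = [[76, 33], [23, 10]]  ->  [[-4691724905, -2073725718], [-415119298, -183481253]]
tr = -4691724905 + -183481253 = -4875206158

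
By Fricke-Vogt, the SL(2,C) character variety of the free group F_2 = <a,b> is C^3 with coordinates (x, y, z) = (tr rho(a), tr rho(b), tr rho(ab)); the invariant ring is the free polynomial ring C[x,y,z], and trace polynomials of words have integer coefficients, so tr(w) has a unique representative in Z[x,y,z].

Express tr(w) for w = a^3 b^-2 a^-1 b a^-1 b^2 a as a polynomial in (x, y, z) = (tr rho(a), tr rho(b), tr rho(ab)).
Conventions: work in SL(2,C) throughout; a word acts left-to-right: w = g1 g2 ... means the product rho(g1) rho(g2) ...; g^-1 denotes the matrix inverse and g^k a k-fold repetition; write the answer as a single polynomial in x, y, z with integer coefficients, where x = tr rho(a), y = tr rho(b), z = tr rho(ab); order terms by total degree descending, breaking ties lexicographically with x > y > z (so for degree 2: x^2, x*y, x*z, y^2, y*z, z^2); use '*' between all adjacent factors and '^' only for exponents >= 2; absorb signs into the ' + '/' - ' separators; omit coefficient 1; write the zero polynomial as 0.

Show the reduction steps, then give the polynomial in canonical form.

-x^5*y^4*z + x^6*y^3 + x^4*y^5 + 2*x^4*y^3*z^2 - x^5*y^2*z + x^3*y^4*z - x^3*y^2*z^3 - 6*x^4*y^3 - 2*x^2*y^5 - 4*x^2*y^3*z^2 + 6*x^3*y^2*z + 2*x*y^4*z + 2*x*y^2*z^3 + 8*x^2*y^3 - 8*x*y^2*z + x*z - y

tr(b a^2) = tr(a)*tr(b a) - tr(b)  (reduce the a square) = x*z - y
tr(b a^3) = tr(a)*tr(b a^2) - tr(b a)  (reduce the a square) = x^2*z - x*y - z
tr(b a^4) = tr(a)*tr(b a^3) - tr(b a^2)  (reduce the a square) = x^3*z - x^2*y - 2*x*z + y
tr(b^2 a) = tr(b)*tr(a b) - tr(a)  (reduce the b square) = y*z - x
tr(b^2) = tr(b)*tr(b) - tr(1)  (reduce the b square) = y^2 - 2
tr(a b^2 a) = tr(a)*tr(b^2 a) - tr(b^2)  (reduce the a square) = x*y*z - x^2 - y^2 + 2
tr(a^2 b^2 a) = tr(a)*tr(a b^2 a) - tr(a b^2)  (reduce the a square) = x^2*y*z - x^3 - x*y^2 - y*z + 3*x
tr(a^3 b^2 a) = tr(a)*tr(a^2 b^2 a) - tr(a^2 b^2)  (reduce the a square) = x^3*y*z - x^4 - x^2*y^2 - 2*x*y*z + 4*x^2 + y^2 - 2
tr(a b^2 a^4) = tr(a)*tr(a^3 b^2 a) - tr(a^3 b^2)  (reduce the a square) = x^4*y*z - x^5 - x^3*y^2 - 3*x^2*y*z + 5*x^3 + 2*x*y^2 + y*z - 5*x
tr(a b a b) = tr(a b)*tr(a b) - tr(1)  (split on a) = z^2 - 2
tr(b a b^2 a) = tr(b)*tr(a b a b) - tr(a b a)  (reduce the b square) = y*z^2 - x*z - y
tr(b a b^2) = tr(b)*tr(a b^2) - tr(a b)  (reduce the b square) = y^2*z - x*y - z
tr(b a b^2 a^2) = tr(a)*tr(b a b^2 a) - tr(b a b^2)  (reduce the a square) = x*y*z^2 - x^2*z - y^2*z + z
tr(b a b^2 a^3) = tr(a)*tr(b a b^2 a^2) - tr(b a b^2 a)  (reduce the a square) = x^2*y*z^2 - x^3*z - x*y^2*z - y*z^2 + 2*x*z + y
tr(a b^2 a^4 b) = tr(a)*tr(b a b^2 a^3) - tr(b a b^2 a^2)  (reduce the a square) = x^3*y*z^2 - x^4*z - x^2*y^2*z - 2*x*y*z^2 + 3*x^2*z + y^2*z + x*y - z
tr(b^2 a^4 b^-1 a) = tr(a b^2 a^4)*tr(b) - tr(a b^2 a^4 b)  (eliminate b^-1) = x^4*y^2*z - x^5*y - x^3*y^3 - x^3*y*z^2 + x^4*z - 2*x^2*y^2*z + 5*x^3*y + 2*x*y^3 + 2*x*y*z^2 - 3*x^2*z - 6*x*y + z
tr(a^-1 b^2 a^4 b^-1) = tr(b^2 a^4 b^-1)*tr(a) - tr(b^2 a^4 b^-1 a)  (eliminate a^-1) = -x^4*y^2*z + x^5*y + x^3*y^3 + x^3*y*z^2 + 2*x^2*y^2*z - 6*x^3*y - 2*x*y^3 - 2*x*y*z^2 + x^2*z + 7*x*y - z
tr(a^5 b) = tr(a)*tr(a b a^3) - tr(a b a^2)  (reduce the a square) = x^4*z - x^3*y - 3*x^2*z + 2*x*y + z
tr(a b^3 a^4) = tr(b)*tr(a^5 b^2) - tr(a^5 b)  (reduce the b square) = x^4*y^2*z - x^5*y - x^3*y^3 - x^4*z - 3*x^2*y^2*z + 6*x^3*y + 2*x*y^3 + 3*x^2*z + y^2*z - 7*x*y - z
tr(b a^2 b a) = tr(a)*tr(b a b a) - tr(b a b)  (reduce the a square) = x*z^2 - y*z - x
tr(b a b^3 a^2) = tr(b)*tr(b a^2 b a b) - tr(b a^2 b a)  (reduce the b square) = x*y^2*z^2 - x^2*y*z - y^3*z - x*z^2 + 2*y*z + x
tr(b a b^3 a) = tr(b)*tr(b a b a b) - tr(b a b a)  (reduce the b square) = y^2*z^2 - x*y*z - y^2 - z^2 + 2
tr(a b a b^3 a^2) = tr(a)*tr(b a b^3 a^2) - tr(b a b^3 a)  (reduce the a square) = x^2*y^2*z^2 - x^3*y*z - x*y^3*z - x^2*z^2 - y^2*z^2 + 3*x*y*z + x^2 + y^2 + z^2 - 2
tr(a b^3 a^4 b) = tr(a)*tr(a b a b^3 a^2) - tr(a b a b^3 a)  (reduce the a square) = x^3*y^2*z^2 - x^4*y*z - x^2*y^3*z - x^3*z^2 - 2*x*y^2*z^2 + 4*x^2*y*z + y^3*z + x^3 + x*y^2 + 2*x*z^2 - 2*y*z - 3*x
tr(b^-1 a b^3 a^4) = tr(a b^3 a^4)*tr(b) - tr(a b^3 a^4 b)  (eliminate b^-1) = x^4*y^3*z - x^5*y^2 - x^3*y^4 - x^3*y^2*z^2 - 2*x^2*y^3*z + 6*x^3*y^2 + x^3*z^2 + 2*x*y^4 + 2*x*y^2*z^2 - x^2*y*z - x^3 - 8*x*y^2 - 2*x*z^2 + y*z + 3*x
tr(b^2 a^4 b^-2 a b) = tr(b^-1 a b^3 a^4)*tr(b) - tr(b^-1 a b^3 a^4 b)  (eliminate b^-1) = x^4*y^4*z - x^5*y^3 - x^3*y^5 - x^3*y^3*z^2 - x^4*y^2*z - 2*x^2*y^4*z + x^5*y + 7*x^3*y^3 + x^3*y*z^2 + 2*x*y^5 + 2*x*y^3*z^2 + x^4*z + 2*x^2*y^2*z - 7*x^3*y - 10*x*y^3 - 2*x*y*z^2 - 3*x^2*z + 10*x*y + z
tr(a b a b^2 a^4) = tr(a)*tr(a^2 b a b^2 a^2) - tr(a^2 b a b^2 a)  (reduce the a square) = x^4*y*z^2 - x^5*z - x^3*y^2*z - 3*x^2*y*z^2 + 4*x^3*z + 2*x*y^2*z + x^2*y + y*z^2 - 3*x*z - y
tr(b a b a b a) = tr(b a)*tr(b a b a) - tr(b^-1 a^-1)  (split on b) = z^3 - 3*z
tr(a b a b a b a) = tr(a)*tr(b a b a b a) - tr(b a b a b)  (reduce the a square) = x*z^3 - y*z^2 - 2*x*z + y
tr(a^3 b a b a b) = tr(a)*tr(a b a b a b a) - tr(a b a b a b)  (reduce the a square) = x^2*z^3 - x*y*z^2 - 2*x^2*z - z^3 + x*y + 3*z
tr(a b a b a^2) = tr(a)*tr(b a b a^2) - tr(b a b a)  (reduce the a square) = x^2*z^2 - x*y*z - x^2 - z^2 + 2
tr(a^3 b a b a) = tr(a)*tr(a b a b a^2) - tr(a b a b a)  (reduce the a square) = x^3*z^2 - x^2*y*z - x^3 - 2*x*z^2 + y*z + 3*x
tr(b a b a b^2 a^3) = tr(b)*tr(a^3 b a b a b) - tr(a^3 b a b a)  (reduce the b square) = x^2*y*z^3 - x^3*z^2 - x*y^2*z^2 - x^2*y*z - y*z^3 + x^3 + x*y^2 + 2*x*z^2 + 2*y*z - 3*x
tr(b a b a b^2 a^2) = tr(b)*tr(a^2 b a b a b) - tr(a^2 b a b a)  (reduce the b square) = x*y*z^3 - x^2*z^2 - y^2*z^2 - x*y*z + x^2 + y^2 + z^2 - 2
tr(a b a b^2 a^4 b) = tr(a)*tr(b a b a b^2 a^3) - tr(b a b a b^2 a^2)  (reduce the a square) = x^3*y*z^3 - x^4*z^2 - x^2*y^2*z^2 - x^3*y*z - 2*x*y*z^3 + x^4 + x^2*y^2 + 3*x^2*z^2 + y^2*z^2 + 3*x*y*z - 4*x^2 - y^2 - z^2 + 2
tr(a b a b^2 a^4 b^-1) = tr(a b a b^2 a^4)*tr(b) - tr(a b a b^2 a^4 b)  (eliminate b^-1) = x^4*y^2*z^2 - x^5*y*z - x^3*y^3*z - x^3*y*z^3 + x^4*z^2 - 2*x^2*y^2*z^2 + 5*x^3*y*z + 2*x*y^3*z + 2*x*y*z^3 - x^4 - 3*x^2*z^2 - 6*x*y*z + 4*x^2 + z^2 - 2
tr(b^2 a^4 b^-2 a b a) = tr(a b a b^2 a^4 b^-1)*tr(b) - tr(a b a b^2 a^4)  (eliminate b^-1) = x^4*y^3*z^2 - x^5*y^2*z - x^3*y^4*z - x^3*y^2*z^3 - 2*x^2*y^3*z^2 + x^5*z + 6*x^3*y^2*z + 2*x*y^4*z + 2*x*y^2*z^3 - x^4*y - 4*x^3*z - 8*x*y^2*z + 3*x^2*y + 3*x*z - y
tr(b a^-1 b^2 a^4 b^-2 a) = tr(b^2 a^4 b^-2 a b)*tr(a) - tr(b^2 a^4 b^-2 a b a)  (eliminate a^-1) = x^5*y^4*z - x^6*y^3 - x^4*y^5 - 2*x^4*y^3*z^2 - x^3*y^4*z + x^3*y^2*z^3 + x^6*y + 7*x^4*y^3 + x^4*y*z^2 + 2*x^2*y^5 + 4*x^2*y^3*z^2 - 4*x^3*y^2*z - 2*x*y^4*z - 2*x*y^2*z^3 - 6*x^4*y - 10*x^2*y^3 - 2*x^2*y*z^2 + x^3*z + 8*x*y^2*z + 7*x^2*y - 2*x*z + y
tr(a^3 b^-2 a^-1 b a^-1 b^2 a) = tr(b a^-1 b^2 a^4 b^-2)*tr(a) - tr(b a^-1 b^2 a^4 b^-2 a)  (eliminate a^-1) = -x^5*y^4*z + x^6*y^3 + x^4*y^5 + 2*x^4*y^3*z^2 - x^5*y^2*z + x^3*y^4*z - x^3*y^2*z^3 - 6*x^4*y^3 - 2*x^2*y^5 - 4*x^2*y^3*z^2 + 6*x^3*y^2*z + 2*x*y^4*z + 2*x*y^2*z^3 + 8*x^2*y^3 - 8*x*y^2*z + x*z - y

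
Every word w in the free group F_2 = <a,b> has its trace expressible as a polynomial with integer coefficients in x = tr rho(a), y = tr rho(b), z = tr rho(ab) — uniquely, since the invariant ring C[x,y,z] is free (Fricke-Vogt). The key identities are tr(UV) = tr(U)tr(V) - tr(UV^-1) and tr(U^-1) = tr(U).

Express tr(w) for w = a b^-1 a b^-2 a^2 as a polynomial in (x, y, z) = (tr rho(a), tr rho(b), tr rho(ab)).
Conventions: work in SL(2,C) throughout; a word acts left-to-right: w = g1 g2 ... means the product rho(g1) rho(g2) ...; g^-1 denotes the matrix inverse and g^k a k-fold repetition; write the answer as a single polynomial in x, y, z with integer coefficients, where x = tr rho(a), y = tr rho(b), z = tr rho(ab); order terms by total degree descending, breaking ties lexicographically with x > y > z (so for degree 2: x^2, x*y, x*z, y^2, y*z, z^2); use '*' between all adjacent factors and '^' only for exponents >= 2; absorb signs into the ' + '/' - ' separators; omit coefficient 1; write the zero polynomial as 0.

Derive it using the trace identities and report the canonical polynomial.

x^4*y^3 - 2*x^3*y^2*z - x^4*y - 2*x^2*y^3 + x^2*y*z^2 + x^3*z + 3*x*y^2*z + 2*x^2*y - y*z^2 - 2*x*z + y

reduce: tr(a^2) = tr(a)*tr(a) - tr(1) = x^2 - 2
tr(a^3) = tr(a)*tr(a^2) - tr(a) = x^3 - 3*x
so tr(a^4) = tr(a)*tr(a^3) - tr(a^2) = x^4 - 4*x^2 + 2
tr(a b a) = tr(a)*tr(b a) - tr(b) = x*z - y
tr(a^2 b a) = tr(a)*tr(a b a) - tr(a b) = x^2*z - x*y - z
tr(a^4 b) = tr(a)*tr(a^2 b a) - tr(a^2 b) = x^3*z - x^2*y - 2*x*z + y
reduce: tr(a^3 b^-1 a) = tr(a^4)*tr(b) - tr(a^4 b) = x^4*y - x^3*z - 3*x^2*y + 2*x*z + y
tr(b a b a) = tr(a b)*tr(a b) - tr(1)   [split at repeated a] = z^2 - 2
tr(b a b) = tr(b)*tr(a b) - tr(a) = y*z - x
tr(b a b a^2) = tr(a)*tr(b a b a) - tr(b a b) = x*z^2 - y*z - x
reduce: tr(a b a^3 b) = tr(a)*tr(b a b a^2) - tr(b a b a) = x^2*z^2 - x*y*z - x^2 - z^2 + 2
tr(a^3 b^-1 a b) = tr(a b a^3)*tr(b) - tr(a b a^3 b) = x^3*y*z - x^2*y^2 - x^2*z^2 - x*y*z + x^2 + y^2 + z^2 - 2
reduce: tr(a^3 b^-1 a b^-1) = tr(a^3 b^-1 a)*tr(b) - tr(a^3 b^-1 a b) = x^4*y^2 - 2*x^3*y*z - 2*x^2*y^2 + x^2*z^2 + 3*x*y*z - x^2 - z^2 + 2
tr(a b^-1 a b^-2 a^2) = tr(a^3 b^-1 a b^-1)*tr(b) - tr(a^3 b^-1 a) = x^4*y^3 - 2*x^3*y^2*z - x^4*y - 2*x^2*y^3 + x^2*y*z^2 + x^3*z + 3*x*y^2*z + 2*x^2*y - y*z^2 - 2*x*z + y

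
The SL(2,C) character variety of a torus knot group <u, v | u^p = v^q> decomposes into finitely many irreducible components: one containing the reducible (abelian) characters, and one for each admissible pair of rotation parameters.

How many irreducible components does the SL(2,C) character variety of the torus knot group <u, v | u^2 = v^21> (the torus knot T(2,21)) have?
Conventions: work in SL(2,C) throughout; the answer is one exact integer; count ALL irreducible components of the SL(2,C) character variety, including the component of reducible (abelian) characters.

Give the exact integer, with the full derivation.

11

Gamma = < u, v | u^2 = v^21 > (torus knot T(2,21)); the central element u^2 = v^21 acts as +I or -I in any irreducible SL(2,C) representation.
On an irreducible component, tr(u) is locked at 2*cos(pi*alpha/2) for some alpha in 1..1, and tr(v) at 2*cos(pi*beta/21) for some beta in 1..20.
Consistency of u^2 = (-1)^alpha I with v^21 = (-1)^beta I forces alpha = beta (mod 2).
count pairs: odd alpha (1 choices) x odd beta (10), plus even alpha (0) x even beta (10): 1*10 + 0*10 = 10.
Total: 10 irreducible-character components + 1 reducible (abelian) component = 11.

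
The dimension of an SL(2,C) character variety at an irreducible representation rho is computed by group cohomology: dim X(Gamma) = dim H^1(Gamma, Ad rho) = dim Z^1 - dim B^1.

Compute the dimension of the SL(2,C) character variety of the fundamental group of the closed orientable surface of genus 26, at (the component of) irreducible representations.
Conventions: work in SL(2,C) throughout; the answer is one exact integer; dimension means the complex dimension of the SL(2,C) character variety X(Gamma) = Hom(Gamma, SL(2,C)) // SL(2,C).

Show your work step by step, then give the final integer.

Gamma = pi_1(Sigma_26) = < a_1, b_1, ..., a_26, b_26 | prod [a_i, b_i] > has 2g = 52 generators and 1 relator.
A cocycle assigns one sl_2 vector per generator subject to the relator condition d_2(z) = 0: dim of the unconstrained space is 3*2g = 156.
At an irreducible rho, H^2 = coker(d_2) vanishes (Poincare duality: H^2 is dual to H^0 = invariants = 0), so d_2 is surjective onto sl_2 and dim Z^1 = 156 - 3 = 153.
As always at irreducible rho, dim B^1 = 3.
dim X = dim H^1 = 153 - 3 = 150.

150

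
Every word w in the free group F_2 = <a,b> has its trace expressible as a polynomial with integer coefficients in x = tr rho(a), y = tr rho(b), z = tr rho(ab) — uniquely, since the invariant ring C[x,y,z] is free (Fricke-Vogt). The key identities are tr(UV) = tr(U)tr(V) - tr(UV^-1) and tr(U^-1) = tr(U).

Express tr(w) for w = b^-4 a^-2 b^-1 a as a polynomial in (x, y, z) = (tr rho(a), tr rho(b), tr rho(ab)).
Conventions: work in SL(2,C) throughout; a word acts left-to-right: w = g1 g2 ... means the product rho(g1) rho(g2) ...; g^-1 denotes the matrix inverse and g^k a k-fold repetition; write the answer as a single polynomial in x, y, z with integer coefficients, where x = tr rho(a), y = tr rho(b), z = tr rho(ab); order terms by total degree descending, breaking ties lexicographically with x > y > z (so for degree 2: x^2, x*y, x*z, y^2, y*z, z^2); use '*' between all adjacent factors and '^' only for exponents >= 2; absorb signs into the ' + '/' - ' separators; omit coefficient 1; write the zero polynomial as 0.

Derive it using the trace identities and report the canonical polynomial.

and trace(a b^-1) = trace(a) * trace(b) - trace(a b) = x*y - z
and trace(b^-2 a) = trace(a b^-1) * trace(b) - trace(a) = x*y^2 - y*z - x
trace(b^-3 a) = trace(b^-2 a) * trace(b) - trace(b^-2 a b) = x*y^3 - y^2*z - 2*x*y + z
trace(b^-1 a b^-3) = trace(b^-3 a) * trace(b) - trace(b^-3 a b) = x*y^4 - y^3*z - 3*x*y^2 + 2*y*z + x
trace(a^2) = trace(a) * trace(a) - trace(1) = x^2 - 2
trace(a^2 b) = trace(a) * trace(b a) - trace(b) = x*z - y
and trace(a^2 b^-1) = trace(a^2) * trace(b) - trace(a^2 b) = x^2*y - x*z - y
trace(b^-2 a^2) = trace(a^2 b^-1) * trace(b) - trace(a^2) = x^2*y^2 - x*y*z - x^2 - y^2 + 2
next, trace(a b^-3 a) = trace(b^-2 a^2) * trace(b) - trace(b^-2 a^2 b) = x^2*y^3 - x*y^2*z - 2*x^2*y - y^3 + x*z + 3*y
trace(a b a b) = trace(a b) * trace(a b) - trace(1) = z^2 - 2
next, trace(a b a b^-1) = trace(a b a) * trace(b) - trace(a b a b) = x*y*z - y^2 - z^2 + 2
next, trace(b^-2 a b a) = trace(a b a b^-1) * trace(b) - trace(a b a) = x*y^2*z - y^3 - y*z^2 - x*z + 3*y
next, trace(a b^-3 a b) = trace(b^-2 a b a) * trace(b) - trace(b^-2 a b a b) = x*y^3*z - y^4 - y^2*z^2 - 2*x*y*z + 4*y^2 + z^2 - 2
trace(b^-1 a b^-3 a) = trace(a b^-3 a) * trace(b) - trace(a b^-3 a b) = x^2*y^4 - 2*x*y^3*z - 2*x^2*y^2 + y^2*z^2 + 3*x*y*z - y^2 - z^2 + 2
trace(b^-1 a^-1 b^-1 a b^-2) = trace(b^-1 a b^-3) * trace(a) - trace(b^-1 a b^-3 a) = x*y^3*z - x^2*y^2 - y^2*z^2 - x*y*z + x^2 + y^2 + z^2 - 2
and trace(b a b) = trace(b) * trace(a b) - trace(a) = y*z - x
and trace(a b a^-1 b) = trace(b a b) * trace(a) - trace(b a b a) = x*y*z - x^2 - z^2 + 2
trace(a^-1 b^-1 a b) = trace(a b a^-1) * trace(b) - trace(a b a^-1 b) = -x*y*z + x^2 + y^2 + z^2 - 2
and trace(b^-1 a^-1 b^-1 a) = trace(a^-1 b^-1 a) * trace(b) - trace(a^-1 b^-1 a b) = x*y*z - x^2 - z^2 + 2
trace(b^-1 a^-1 b^-1 a b^-1) = trace(b^-1 a^-1 b^-1 a) * trace(b) - trace(b^-1 a^-1 b^-1 a b) = x*y^2*z - x^2*y - y*z^2 + y
and trace(a^-1 b^-1 a b^-4) = trace(b^-1 a^-1 b^-1 a b^-2) * trace(b) - trace(b^-1 a^-1 b^-1 a b^-1) = x*y^4*z - x^2*y^3 - y^3*z^2 - 2*x*y^2*z + 2*x^2*y + y^3 + 2*y*z^2 - 3*y
and trace(b^-1 a b^-4) = trace(b^-3 a b^-1) * trace(b) - trace(b^-3 a) = x*y^5 - y^4*z - 4*x*y^3 + 3*y^2*z + 3*x*y - z
trace(b^-4 a^-2 b^-1 a) = trace(a^-1 b^-1 a b^-4) * trace(a) - trace(a^-1 b^-1 a b^-4 a) = x^2*y^4*z - x^3*y^3 - x*y^5 - x*y^3*z^2 - 2*x^2*y^2*z + y^4*z + 2*x^3*y + 5*x*y^3 + 2*x*y*z^2 - 3*y^2*z - 6*x*y + z

x^2*y^4*z - x^3*y^3 - x*y^5 - x*y^3*z^2 - 2*x^2*y^2*z + y^4*z + 2*x^3*y + 5*x*y^3 + 2*x*y*z^2 - 3*y^2*z - 6*x*y + z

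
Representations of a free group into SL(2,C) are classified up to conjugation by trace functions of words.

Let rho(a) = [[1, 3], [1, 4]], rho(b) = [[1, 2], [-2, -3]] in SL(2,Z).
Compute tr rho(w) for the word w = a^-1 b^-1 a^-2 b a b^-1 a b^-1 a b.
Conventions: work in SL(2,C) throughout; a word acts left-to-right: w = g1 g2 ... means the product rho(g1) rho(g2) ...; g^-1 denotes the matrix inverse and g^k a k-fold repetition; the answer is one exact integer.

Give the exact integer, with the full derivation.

189998

rho(a^-1) = [[4, -3], [-1, 1]]
... * rho(b^-1) = [[-3, -2], [2, 1]]  ->  [[-18, -11], [5, 3]]
... * rho(a^-1) = [[4, -3], [-1, 1]]  ->  [[-61, 43], [17, -12]]
... * rho(a^-1) = [[4, -3], [-1, 1]]  ->  [[-287, 226], [80, -63]]
... * rho(b) = [[1, 2], [-2, -3]]  ->  [[-739, -1252], [206, 349]]
... * rho(a) = [[1, 3], [1, 4]]  ->  [[-1991, -7225], [555, 2014]]
... * rho(b^-1) = [[-3, -2], [2, 1]]  ->  [[-8477, -3243], [2363, 904]]
... * rho(a) = [[1, 3], [1, 4]]  ->  [[-11720, -38403], [3267, 10705]]
... * rho(b^-1) = [[-3, -2], [2, 1]]  ->  [[-41646, -14963], [11609, 4171]]
... * rho(a) = [[1, 3], [1, 4]]  ->  [[-56609, -184790], [15780, 51511]]
... * rho(b) = [[1, 2], [-2, -3]]  ->  [[312971, 441152], [-87242, -122973]]
tr = 312971 + -122973 = 189998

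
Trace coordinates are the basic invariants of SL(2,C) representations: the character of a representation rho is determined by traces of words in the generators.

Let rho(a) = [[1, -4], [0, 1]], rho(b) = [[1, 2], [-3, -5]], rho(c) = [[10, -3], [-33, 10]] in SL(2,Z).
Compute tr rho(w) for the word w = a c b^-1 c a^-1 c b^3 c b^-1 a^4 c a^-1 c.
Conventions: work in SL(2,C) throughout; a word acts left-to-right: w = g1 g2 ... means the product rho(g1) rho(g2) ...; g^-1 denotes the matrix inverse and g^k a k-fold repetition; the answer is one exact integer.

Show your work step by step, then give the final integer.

rho(a) = [[1, -4], [0, 1]]
... * rho(c) = [[10, -3], [-33, 10]]  ->  [[142, -43], [-33, 10]]
... * rho(b^-1) = [[-5, -2], [3, 1]]  ->  [[-839, -327], [195, 76]]
... * rho(c) = [[10, -3], [-33, 10]]  ->  [[2401, -753], [-558, 175]]
... * rho(a^-1) = [[1, 4], [0, 1]]  ->  [[2401, 8851], [-558, -2057]]
... * rho(c) = [[10, -3], [-33, 10]]  ->  [[-268073, 81307], [62301, -18896]]
... * rho(b) = [[1, 2], [-3, -5]]  ->  [[-511994, -942681], [118989, 219082]]
... * rho(b) = [[1, 2], [-3, -5]]  ->  [[2316049, 3689417], [-538257, -857432]]
... * rho(b) = [[1, 2], [-3, -5]]  ->  [[-8752202, -13814987], [2034039, 3210646]]
... * rho(c) = [[10, -3], [-33, 10]]  ->  [[368372551, -111893264], [-85610928, 26004343]]
... * rho(b^-1) = [[-5, -2], [3, 1]]  ->  [[-2177542547, -848638366], [506067669, 197226199]]
... * rho(a) = [[1, -4], [0, 1]]  ->  [[-2177542547, 7861531822], [506067669, -1827044477]]
... * rho(a) = [[1, -4], [0, 1]]  ->  [[-2177542547, 16571702010], [506067669, -3851315153]]
... * rho(a) = [[1, -4], [0, 1]]  ->  [[-2177542547, 25281872198], [506067669, -5875585829]]
... * rho(a) = [[1, -4], [0, 1]]  ->  [[-2177542547, 33992042386], [506067669, -7899856505]]
... * rho(c) = [[10, -3], [-33, 10]]  ->  [[-1143512824208, 346453051501], [265755941355, -80516768057]]
... * rho(a^-1) = [[1, 4], [0, 1]]  ->  [[-1143512824208, -4227598245331], [265755941355, 982506997363]]
... * rho(c) = [[10, -3], [-33, 10]]  ->  [[128075613853843, -38845443980686], [-29765171499429, 9027802149565]]
tr = 128075613853843 + 9027802149565 = 137103416003408

137103416003408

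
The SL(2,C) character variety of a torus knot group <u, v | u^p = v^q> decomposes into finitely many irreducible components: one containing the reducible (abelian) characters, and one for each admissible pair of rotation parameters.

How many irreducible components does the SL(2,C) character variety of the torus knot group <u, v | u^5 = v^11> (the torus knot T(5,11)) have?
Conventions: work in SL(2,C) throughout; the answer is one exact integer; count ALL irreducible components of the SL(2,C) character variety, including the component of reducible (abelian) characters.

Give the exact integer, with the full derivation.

In the torus knot group T(5,11), u^5 = v^11 is central, so an irreducible representation sends it to +I or -I (Schur).
So on each irreducible component the traces are pinned: tr(u) = 2*cos(pi*alpha/5) with 1 <= alpha <= 4, tr(v) = 2*cos(pi*beta/11) with 1 <= beta <= 10.
u^5 = (-1)^alpha I and v^11 = (-1)^beta I must agree, so alpha and beta have equal parity.
Enumerate parity-matched pairs: 2*5 odd-odd plus 2*5 even-even gives 20.
That is 20 components of irreducible characters, and with the reducible (abelian) component the total is 21.

21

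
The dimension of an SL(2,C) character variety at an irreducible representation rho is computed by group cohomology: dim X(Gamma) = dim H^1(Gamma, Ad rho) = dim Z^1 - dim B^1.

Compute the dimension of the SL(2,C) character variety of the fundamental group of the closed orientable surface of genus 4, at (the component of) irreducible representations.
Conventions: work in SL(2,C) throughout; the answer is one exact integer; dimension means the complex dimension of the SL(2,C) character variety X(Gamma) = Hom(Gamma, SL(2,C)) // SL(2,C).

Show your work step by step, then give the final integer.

Gamma = pi_1(Sigma_4) = < a_1, b_1, ..., a_4, b_4 | prod [a_i, b_i] > has 2g = 8 generators and 1 relator.
Unconstrained cocycle data is one sl_2 vector per generator (24 dimensions), cut by the relator condition d_2(z) = 0.
At an irreducible rho, H^2 = coker(d_2) vanishes (Poincare duality: H^2 is dual to H^0 = invariants = 0), so d_2 is surjective onto sl_2 and dim Z^1 = 24 - 3 = 21.
As always at irreducible rho, dim B^1 = 3.
dim X = dim H^1 = 21 - 3 = 18.

18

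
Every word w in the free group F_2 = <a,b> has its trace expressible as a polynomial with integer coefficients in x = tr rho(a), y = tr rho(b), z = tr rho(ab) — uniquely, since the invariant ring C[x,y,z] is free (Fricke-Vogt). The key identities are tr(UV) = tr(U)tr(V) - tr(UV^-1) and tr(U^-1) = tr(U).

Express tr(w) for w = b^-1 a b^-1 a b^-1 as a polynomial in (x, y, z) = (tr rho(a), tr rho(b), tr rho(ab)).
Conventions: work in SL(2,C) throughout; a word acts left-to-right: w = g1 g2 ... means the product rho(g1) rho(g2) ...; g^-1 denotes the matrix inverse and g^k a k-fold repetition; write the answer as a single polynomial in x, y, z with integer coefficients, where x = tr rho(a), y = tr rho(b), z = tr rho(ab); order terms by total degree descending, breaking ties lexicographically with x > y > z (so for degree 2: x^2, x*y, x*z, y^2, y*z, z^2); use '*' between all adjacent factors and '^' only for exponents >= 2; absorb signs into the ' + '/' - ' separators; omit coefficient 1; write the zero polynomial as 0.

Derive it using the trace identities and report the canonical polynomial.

so tr(a^2) = tr(a) * tr(a) - tr(1)  (reduce the a square) = x^2 - 2
so tr(a^2 b) = tr(a) * tr(b a) - tr(b)  (reduce the a square) = x*z - y
tr(a^2 b^-1) = tr(a^2) * tr(b) - tr(a^2 b)  (eliminate b^-1) = x^2*y - x*z - y
so tr(a b^-2 a) = tr(a^2 b^-1) * tr(b) - tr(a^2)  (eliminate b^-1) = x^2*y^2 - x*y*z - x^2 - y^2 + 2
reduce: tr(a b a b) = tr(a b) * tr(a b) - tr(1)  (split on a) = z^2 - 2
so tr(b^-1 a b a) = tr(a b a) * tr(b) - tr(a b a b)  (eliminate b^-1) = x*y*z - y^2 - z^2 + 2
so tr(a b^-2 a b) = tr(b^-1 a b a) * tr(b) - tr(b^-1 a b a b)  (eliminate b^-1) = x*y^2*z - y^3 - y*z^2 - x*z + 3*y
so tr(b^-1 a b^-1 a b^-1) = tr(a b^-2 a) * tr(b) - tr(a b^-2 a b)  (eliminate b^-1) = x^2*y^3 - 2*x*y^2*z - x^2*y + y*z^2 + x*z - y

x^2*y^3 - 2*x*y^2*z - x^2*y + y*z^2 + x*z - y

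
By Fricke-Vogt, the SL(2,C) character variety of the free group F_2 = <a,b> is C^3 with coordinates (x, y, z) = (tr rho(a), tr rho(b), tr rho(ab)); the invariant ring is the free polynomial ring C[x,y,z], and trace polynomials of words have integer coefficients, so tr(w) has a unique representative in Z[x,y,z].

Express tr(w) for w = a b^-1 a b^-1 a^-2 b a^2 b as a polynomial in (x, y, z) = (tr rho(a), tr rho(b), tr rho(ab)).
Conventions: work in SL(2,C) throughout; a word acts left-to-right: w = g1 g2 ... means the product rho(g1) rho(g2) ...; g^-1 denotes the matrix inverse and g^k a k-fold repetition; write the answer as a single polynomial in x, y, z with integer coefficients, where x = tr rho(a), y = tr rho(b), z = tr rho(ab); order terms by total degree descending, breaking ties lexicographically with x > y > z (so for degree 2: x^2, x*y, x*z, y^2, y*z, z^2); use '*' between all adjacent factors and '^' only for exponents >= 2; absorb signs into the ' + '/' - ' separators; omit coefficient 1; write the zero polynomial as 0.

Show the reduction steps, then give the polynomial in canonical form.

-x^4*y^2*z^2 + x^5*y*z + 2*x^3*y^3*z + 2*x^3*y*z^3 - x^4*y^2 - x^4*z^2 - x^2*y^4 - 3*x^2*y^2*z^2 - x^2*z^4 - 4*x^3*y*z + x*y^3*z + x*y*z^3 + x^4 + 5*x^2*y^2 + 5*x^2*z^2 - 3*x*y*z - 4*x^2 - y^2 - z^2 + 2

apply: trace(b a^2) = trace(a) trace(b a) - trace(b) = x*z - y
apply: trace(a^2 b a) = trace(a) trace(b a^2) - trace(b a) = x^2*z - x*y - z
trace(a b a b) = trace(a b) trace(a b) - trace(1) = z^2 - 2
trace(b^2 a b a) = trace(b) trace(a b a b) - trace(a b a) = y*z^2 - x*z - y
trace(b a b) = trace(b) trace(a b) - trace(a) = y*z - x
trace(b^2 a b) = trace(b) trace(b a b) - trace(b a) = y^2*z - x*y - z
trace(b a^2 b^2 a) = trace(a) trace(b^2 a b a) - trace(b^2 a b) = x*y*z^2 - x^2*z - y^2*z + z
trace(b^2) = trace(b) trace(b) - trace(1) = y^2 - 2
use: trace(b a^2 b) = trace(a) trace(b^2 a) - trace(b^2) = x*y*z - x^2 - y^2 + 2
trace(b a^2 b^2) = trace(b) trace(b a^2 b) - trace(b a^2) = x*y^2*z - x^2*y - y^3 - x*z + 3*y
apply: trace(a b^2 a^2 b a) = trace(a) trace(b a^2 b^2 a) - trace(b a^2 b^2) = x^2*y*z^2 - x^3*z - 2*x*y^2*z + x^2*y + y^3 + 2*x*z - 3*y
apply: trace(b a b a b a) = trace(a b) trace(a b a b) - trace(a^-1 b^-1) = z^3 - 3*z
apply: trace(a^2 b a b a b) = trace(a) trace(b a b a b a) - trace(b a b a b) = x*z^3 - y*z^2 - 2*x*z + y
trace(a b a b a) = trace(a) trace(b a b a) - trace(b a b) = x*z^2 - y*z - x
trace(a^2 b a b a) = trace(a) trace(a b a b a) - trace(a b a b) = x^2*z^2 - x*y*z - x^2 - z^2 + 2
trace(a b^2 a^2 b a b) = trace(b) trace(a^2 b a b a b) - trace(a^2 b a b a) = x*y*z^3 - x^2*z^2 - y^2*z^2 - x*y*z + x^2 + y^2 + z^2 - 2
apply: trace(b a^2 b a b^-1 a b) = trace(a b^2 a^2 b a) trace(b) - trace(a b^2 a^2 b a b) = x^2*y^2*z^2 - x^3*y*z - 2*x*y^3*z - x*y*z^3 + x^2*y^2 + x^2*z^2 + y^4 + y^2*z^2 + 3*x*y*z - x^2 - 4*y^2 - z^2 + 2
use: trace(a b a b a^2 b a) = trace(a) trace(b a b a^2 b a) - trace(b a b a^2 b) = x^2*z^3 - 2*x*y*z^2 - x^2*z + y^2*z + x*y - z
use: trace(b a b a b a b a) = trace(b a b a) trace(b a b a) - trace(1) = z^4 - 4*z^2 + 2
trace(b a b a b a b) = trace(b) trace(a b a b a b) - trace(a b a b a) = y*z^3 - x*z^2 - 2*y*z + x
use: trace(a b a b a^2 b a b) = trace(a) trace(b a b a b a b a) - trace(b a b a b a b) = x*z^4 - y*z^3 - 3*x*z^2 + 2*y*z + x
use: trace(b a^2 b a b^-1 a b a) = trace(a b a b a^2 b a) trace(b) - trace(a b a b a^2 b a b) = x^2*y*z^3 - 2*x*y^2*z^2 - x*z^4 - x^2*y*z + y^3*z + y*z^3 + x*y^2 + 3*x*z^2 - 3*y*z - x
use: trace(a^-1 b a^2 b a b^-1 a b) = trace(b a^2 b a b^-1 a b) trace(a) - trace(b a^2 b a b^-1 a b a) = x^3*y^2*z^2 - x^4*y*z - 2*x^2*y^3*z - 2*x^2*y*z^3 + x^3*y^2 + x^3*z^2 + x*y^4 + 3*x*y^2*z^2 + x*z^4 + 4*x^2*y*z - y^3*z - y*z^3 - x^3 - 5*x*y^2 - 4*x*z^2 + 3*y*z + 3*x
use: trace(b a^2 b a b^-1 a b^-1 a^-1) = trace(a^-1 b a^2 b a b^-1 a) trace(b) - trace(a^-1 b a^2 b a b^-1 a b) = -x^3*y^2*z^2 + x^4*y*z + 2*x^2*y^3*z + 2*x^2*y*z^3 - x^3*y^2 - x^3*z^2 - x*y^4 - 3*x*y^2*z^2 - x*z^4 - 3*x^2*y*z + y^3*z + y*z^3 + x^3 + 4*x*y^2 + 4*x*z^2 - 4*y*z - 3*x
trace(a^3 b a) = trace(a) trace(b a^3) - trace(b a^2) = x^3*z - x^2*y - 2*x*z + y
use: trace(a^2 b a b^-1 a) = trace(a^3 b a) trace(b) - trace(a^3 b a b) = x^3*y*z - x^2*y^2 - x^2*z^2 - x*y*z + x^2 + y^2 + z^2 - 2
trace(a b^-1 a b^-1 a^-2 b a^2 b) = trace(b a^2 b a b^-1 a b^-1 a^-1) trace(a) - trace(b a^2 b a b^-1 a b^-1) = -x^4*y^2*z^2 + x^5*y*z + 2*x^3*y^3*z + 2*x^3*y*z^3 - x^4*y^2 - x^4*z^2 - x^2*y^4 - 3*x^2*y^2*z^2 - x^2*z^4 - 4*x^3*y*z + x*y^3*z + x*y*z^3 + x^4 + 5*x^2*y^2 + 5*x^2*z^2 - 3*x*y*z - 4*x^2 - y^2 - z^2 + 2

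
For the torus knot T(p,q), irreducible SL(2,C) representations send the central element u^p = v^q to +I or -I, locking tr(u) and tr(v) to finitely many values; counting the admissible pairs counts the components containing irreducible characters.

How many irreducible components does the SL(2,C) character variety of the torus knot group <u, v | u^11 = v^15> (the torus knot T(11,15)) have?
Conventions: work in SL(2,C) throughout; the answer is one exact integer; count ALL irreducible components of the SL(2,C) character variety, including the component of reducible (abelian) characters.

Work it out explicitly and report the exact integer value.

71

Gamma = < u, v | u^11 = v^15 > (torus knot T(11,15)); the central element u^11 = v^15 acts as +I or -I in any irreducible SL(2,C) representation.
So on each irreducible component the traces are pinned: tr(u) = 2*cos(pi*alpha/11) with 1 <= alpha <= 10, tr(v) = 2*cos(pi*beta/15) with 1 <= beta <= 14.
The two central values (-1)^alpha I and (-1)^beta I must be the same matrix, so alpha and beta share a parity.
count pairs: odd alpha (5 choices) x odd beta (7), plus even alpha (5) x even beta (7): 5*7 + 5*7 = 70.
components with irreducible characters: 70; plus the single component of reducible (abelian) characters: total 71.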